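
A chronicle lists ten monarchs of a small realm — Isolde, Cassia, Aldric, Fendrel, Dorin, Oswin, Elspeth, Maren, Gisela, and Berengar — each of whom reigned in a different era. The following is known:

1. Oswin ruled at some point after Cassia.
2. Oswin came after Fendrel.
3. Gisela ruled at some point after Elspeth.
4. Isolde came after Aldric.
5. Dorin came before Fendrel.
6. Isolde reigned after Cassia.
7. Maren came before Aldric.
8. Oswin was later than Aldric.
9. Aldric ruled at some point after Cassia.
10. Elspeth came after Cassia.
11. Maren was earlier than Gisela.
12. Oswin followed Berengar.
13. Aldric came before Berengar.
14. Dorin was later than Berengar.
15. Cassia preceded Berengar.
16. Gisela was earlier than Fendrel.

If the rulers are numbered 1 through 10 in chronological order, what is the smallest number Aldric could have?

Cassia and Maren must both come before Aldric — 2 forced predecessors.
Nothing else is forced ahead of Aldric, so their earliest slot is position 2 + 1 = 3.

3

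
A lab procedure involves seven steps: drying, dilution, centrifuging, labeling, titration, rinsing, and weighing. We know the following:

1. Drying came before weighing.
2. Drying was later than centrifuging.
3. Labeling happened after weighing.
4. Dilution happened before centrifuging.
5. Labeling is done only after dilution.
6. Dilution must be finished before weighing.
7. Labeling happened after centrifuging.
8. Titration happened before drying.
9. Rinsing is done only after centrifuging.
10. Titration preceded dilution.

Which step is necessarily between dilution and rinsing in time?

centrifuging

Tracing the constraints gives dilution → centrifuging → rinsing, so centrifuging sits after dilution and before rinsing.
No other step is forced both after dilution and before rinsing.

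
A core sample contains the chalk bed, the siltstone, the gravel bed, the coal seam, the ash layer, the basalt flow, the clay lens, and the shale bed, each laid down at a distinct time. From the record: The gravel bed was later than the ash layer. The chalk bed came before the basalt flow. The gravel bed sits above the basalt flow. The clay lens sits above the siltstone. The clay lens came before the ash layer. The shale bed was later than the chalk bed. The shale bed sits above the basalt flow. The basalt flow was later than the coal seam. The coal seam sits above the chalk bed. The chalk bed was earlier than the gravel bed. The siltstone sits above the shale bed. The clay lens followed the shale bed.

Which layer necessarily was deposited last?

the gravel bed

Every other layer has a chain of constraints placing it before the gravel bed, so the gravel bed is last.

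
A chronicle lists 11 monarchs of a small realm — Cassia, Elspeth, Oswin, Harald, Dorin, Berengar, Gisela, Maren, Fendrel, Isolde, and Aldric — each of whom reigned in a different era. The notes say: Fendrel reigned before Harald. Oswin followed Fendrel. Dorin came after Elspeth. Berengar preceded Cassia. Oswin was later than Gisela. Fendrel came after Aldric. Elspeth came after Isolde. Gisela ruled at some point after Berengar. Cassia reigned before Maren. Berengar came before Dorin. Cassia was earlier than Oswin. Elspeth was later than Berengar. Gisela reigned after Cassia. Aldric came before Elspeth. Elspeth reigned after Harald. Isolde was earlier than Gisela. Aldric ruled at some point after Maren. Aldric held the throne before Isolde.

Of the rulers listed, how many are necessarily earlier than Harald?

5

Directly stated before Harald: Fendrel.
Aldric reaches Harald via Aldric → Fendrel → Harald.
Berengar reaches Harald via Berengar → Cassia → Maren → Aldric → Fendrel → Harald.
Cassia reaches Harald via Cassia → Maren → Aldric → Fendrel → Harald.
Likewise Maren reaches Harald by chaining the stated constraints.
That's Aldric, Berengar, Cassia, Fendrel, and Maren — 5 in all.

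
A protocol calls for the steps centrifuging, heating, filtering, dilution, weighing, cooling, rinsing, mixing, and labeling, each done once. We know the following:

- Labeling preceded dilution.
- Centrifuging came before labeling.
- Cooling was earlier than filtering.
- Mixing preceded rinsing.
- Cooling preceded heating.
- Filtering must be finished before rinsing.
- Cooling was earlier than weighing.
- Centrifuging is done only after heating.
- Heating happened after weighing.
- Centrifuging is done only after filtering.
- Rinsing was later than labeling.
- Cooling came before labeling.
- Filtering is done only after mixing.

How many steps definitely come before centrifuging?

Directly stated before centrifuging: filtering and heating.
Cooling reaches centrifuging via cooling → heating → centrifuging.
Mixing reaches centrifuging via mixing → filtering → centrifuging.
Weighing reaches centrifuging via weighing → heating → centrifuging.
That's cooling, filtering, heating, mixing, and weighing — 5 in all.

5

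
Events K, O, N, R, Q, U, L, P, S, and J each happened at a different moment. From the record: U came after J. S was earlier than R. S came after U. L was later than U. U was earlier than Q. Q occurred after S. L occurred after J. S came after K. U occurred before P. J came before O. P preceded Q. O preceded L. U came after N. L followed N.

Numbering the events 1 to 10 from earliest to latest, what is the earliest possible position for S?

5

J, K, N, and U must all come before S — 4 forced predecessors.
Nothing else is forced ahead of S, so its earliest slot is position 4 + 1 = 5.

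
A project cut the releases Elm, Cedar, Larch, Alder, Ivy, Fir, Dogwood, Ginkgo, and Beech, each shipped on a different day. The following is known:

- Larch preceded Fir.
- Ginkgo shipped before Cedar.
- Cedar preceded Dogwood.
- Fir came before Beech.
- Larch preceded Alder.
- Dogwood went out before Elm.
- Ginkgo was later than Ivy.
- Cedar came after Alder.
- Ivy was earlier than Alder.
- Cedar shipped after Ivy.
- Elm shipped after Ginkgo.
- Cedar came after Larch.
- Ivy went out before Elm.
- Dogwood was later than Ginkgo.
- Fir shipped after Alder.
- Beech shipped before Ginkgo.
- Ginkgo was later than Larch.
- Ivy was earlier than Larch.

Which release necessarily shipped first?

Ivy

Ivy has a chain of constraints placing it before every other release, so Ivy must be first.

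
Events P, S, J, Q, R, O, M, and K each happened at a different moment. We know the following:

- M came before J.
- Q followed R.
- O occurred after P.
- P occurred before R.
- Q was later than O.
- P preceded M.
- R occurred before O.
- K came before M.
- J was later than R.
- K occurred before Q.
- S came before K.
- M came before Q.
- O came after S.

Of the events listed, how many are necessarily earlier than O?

Directly stated before O: P, R, and S.
No chain forces J (or any of the others) ahead of O.
That's P, R, and S — 3 in all.

3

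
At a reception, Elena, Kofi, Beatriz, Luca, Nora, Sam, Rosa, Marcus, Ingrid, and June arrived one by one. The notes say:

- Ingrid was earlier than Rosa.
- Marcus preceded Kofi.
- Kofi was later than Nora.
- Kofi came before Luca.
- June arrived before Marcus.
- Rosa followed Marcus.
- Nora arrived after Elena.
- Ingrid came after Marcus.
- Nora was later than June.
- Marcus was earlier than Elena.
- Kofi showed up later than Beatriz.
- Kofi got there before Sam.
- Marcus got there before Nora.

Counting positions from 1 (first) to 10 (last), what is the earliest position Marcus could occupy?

June must come before Marcus — 1 forced predecessor.
Nothing else is forced ahead of Marcus, so their earliest slot is position 1 + 1 = 2.

2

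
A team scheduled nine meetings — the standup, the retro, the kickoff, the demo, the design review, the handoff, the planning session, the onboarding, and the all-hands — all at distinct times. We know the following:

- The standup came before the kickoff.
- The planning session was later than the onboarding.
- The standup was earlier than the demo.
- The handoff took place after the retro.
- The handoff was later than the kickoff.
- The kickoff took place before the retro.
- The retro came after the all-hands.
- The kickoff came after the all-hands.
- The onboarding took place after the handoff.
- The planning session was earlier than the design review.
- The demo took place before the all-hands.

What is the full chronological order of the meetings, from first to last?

The constraints fix every adjacent pair, so only one ordering works:
the standup → the demo → the all-hands → the kickoff → the retro → the handoff → the onboarding → the planning session → the design review.

the standup, the demo, the all-hands, the kickoff, the retro, the handoff, the onboarding, the planning session, the design review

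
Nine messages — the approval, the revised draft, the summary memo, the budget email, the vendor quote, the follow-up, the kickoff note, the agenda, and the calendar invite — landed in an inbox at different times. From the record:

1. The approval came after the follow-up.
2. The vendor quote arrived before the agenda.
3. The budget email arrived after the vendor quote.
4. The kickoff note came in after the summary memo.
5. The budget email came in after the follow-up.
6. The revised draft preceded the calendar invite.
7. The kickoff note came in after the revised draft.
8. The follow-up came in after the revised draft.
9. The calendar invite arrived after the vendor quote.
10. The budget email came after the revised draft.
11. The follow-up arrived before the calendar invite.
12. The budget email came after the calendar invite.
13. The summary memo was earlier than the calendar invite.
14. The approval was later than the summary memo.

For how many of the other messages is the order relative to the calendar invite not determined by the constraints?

3

Forced before the calendar invite: the follow-up, the revised draft, the summary memo, and the vendor quote; forced after the calendar invite: the budget email.
That leaves the agenda, the approval, and the kickoff note with no forced order relative to the calendar invite — 3.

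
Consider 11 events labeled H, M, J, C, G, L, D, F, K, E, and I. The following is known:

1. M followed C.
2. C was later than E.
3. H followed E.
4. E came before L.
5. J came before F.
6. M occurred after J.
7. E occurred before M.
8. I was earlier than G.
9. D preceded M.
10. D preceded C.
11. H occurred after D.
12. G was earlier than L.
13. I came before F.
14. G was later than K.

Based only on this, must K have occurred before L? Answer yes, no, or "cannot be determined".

Chain the constraints: K → G → L. Each link is directly stated, so K comes before L.

yes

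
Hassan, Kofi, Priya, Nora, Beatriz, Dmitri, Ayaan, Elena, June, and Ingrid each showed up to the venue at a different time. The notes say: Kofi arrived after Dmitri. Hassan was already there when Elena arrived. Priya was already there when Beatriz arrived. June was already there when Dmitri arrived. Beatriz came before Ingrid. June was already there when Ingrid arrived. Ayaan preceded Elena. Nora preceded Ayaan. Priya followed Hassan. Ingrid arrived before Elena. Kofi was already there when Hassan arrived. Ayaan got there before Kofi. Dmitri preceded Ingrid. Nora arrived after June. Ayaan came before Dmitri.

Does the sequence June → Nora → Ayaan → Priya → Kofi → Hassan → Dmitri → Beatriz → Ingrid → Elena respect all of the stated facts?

The constraints require Dmitri before Kofi, but in the proposed sequence Kofi appears ahead of Dmitri. That one violation is enough.

no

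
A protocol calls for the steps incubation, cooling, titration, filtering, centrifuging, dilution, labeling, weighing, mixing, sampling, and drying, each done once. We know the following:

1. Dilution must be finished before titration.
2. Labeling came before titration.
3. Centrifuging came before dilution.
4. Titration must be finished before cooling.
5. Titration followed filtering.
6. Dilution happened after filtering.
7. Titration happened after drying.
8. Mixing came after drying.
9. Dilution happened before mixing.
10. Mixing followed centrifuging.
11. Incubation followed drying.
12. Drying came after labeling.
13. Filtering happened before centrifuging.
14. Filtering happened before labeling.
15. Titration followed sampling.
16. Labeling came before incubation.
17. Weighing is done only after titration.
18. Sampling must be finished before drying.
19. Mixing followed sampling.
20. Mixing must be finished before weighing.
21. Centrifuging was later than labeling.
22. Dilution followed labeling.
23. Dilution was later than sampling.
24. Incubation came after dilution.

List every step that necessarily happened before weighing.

centrifuging, dilution, drying, filtering, labeling, mixing, sampling, titration

Directly stated before weighing: mixing and titration.
Centrifuging reaches weighing via centrifuging → mixing → weighing.
Dilution reaches weighing via dilution → mixing → weighing.
Drying reaches weighing via drying → mixing → weighing.
Likewise filtering, labeling, and sampling each reach weighing by chaining the stated constraints.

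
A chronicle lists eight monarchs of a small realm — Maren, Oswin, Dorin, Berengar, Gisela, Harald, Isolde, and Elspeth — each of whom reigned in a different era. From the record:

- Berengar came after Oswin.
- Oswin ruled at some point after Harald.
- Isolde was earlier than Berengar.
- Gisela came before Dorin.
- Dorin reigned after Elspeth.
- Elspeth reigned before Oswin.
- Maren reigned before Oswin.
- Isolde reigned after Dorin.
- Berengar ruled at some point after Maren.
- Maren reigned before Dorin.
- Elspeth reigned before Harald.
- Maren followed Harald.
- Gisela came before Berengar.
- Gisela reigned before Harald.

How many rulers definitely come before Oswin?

4

Directly stated before Oswin: Elspeth, Harald, and Maren.
Gisela reaches Oswin via Gisela → Harald → Oswin.
No chain forces Dorin (or any of the others) ahead of Oswin.
That's Elspeth, Gisela, Harald, and Maren — 4 in all.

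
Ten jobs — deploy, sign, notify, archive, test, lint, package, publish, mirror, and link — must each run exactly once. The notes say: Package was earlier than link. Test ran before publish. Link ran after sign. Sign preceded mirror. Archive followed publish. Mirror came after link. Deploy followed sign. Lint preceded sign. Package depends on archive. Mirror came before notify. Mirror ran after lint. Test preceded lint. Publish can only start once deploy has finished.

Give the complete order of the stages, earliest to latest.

The constraints fix every adjacent pair, so only one ordering works:
test → lint → sign → deploy → publish → archive → package → link → mirror → notify.

test, lint, sign, deploy, publish, archive, package, link, mirror, notify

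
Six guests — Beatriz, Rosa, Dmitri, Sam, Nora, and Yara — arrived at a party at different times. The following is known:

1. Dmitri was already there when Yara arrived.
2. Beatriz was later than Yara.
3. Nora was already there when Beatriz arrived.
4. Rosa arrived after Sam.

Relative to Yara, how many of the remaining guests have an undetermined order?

Forced before Yara: Dmitri; forced after Yara: Beatriz.
That leaves Nora, Rosa, and Sam with no forced order relative to Yara — 3.

3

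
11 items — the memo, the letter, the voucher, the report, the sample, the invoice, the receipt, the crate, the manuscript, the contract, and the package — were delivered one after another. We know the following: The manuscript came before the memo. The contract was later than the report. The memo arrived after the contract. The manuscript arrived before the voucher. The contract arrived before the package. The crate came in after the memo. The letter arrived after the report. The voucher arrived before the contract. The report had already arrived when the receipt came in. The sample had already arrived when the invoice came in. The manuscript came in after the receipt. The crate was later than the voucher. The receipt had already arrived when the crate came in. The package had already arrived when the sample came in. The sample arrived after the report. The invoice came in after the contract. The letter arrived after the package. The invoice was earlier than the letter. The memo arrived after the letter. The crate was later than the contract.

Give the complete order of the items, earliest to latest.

the report, the receipt, the manuscript, the voucher, the contract, the package, the sample, the invoice, the letter, the memo, the crate

The constraints fix every adjacent pair, so only one ordering works:
the report → the receipt → the manuscript → the voucher → the contract → the package → the sample → the invoice → the letter → the memo → the crate.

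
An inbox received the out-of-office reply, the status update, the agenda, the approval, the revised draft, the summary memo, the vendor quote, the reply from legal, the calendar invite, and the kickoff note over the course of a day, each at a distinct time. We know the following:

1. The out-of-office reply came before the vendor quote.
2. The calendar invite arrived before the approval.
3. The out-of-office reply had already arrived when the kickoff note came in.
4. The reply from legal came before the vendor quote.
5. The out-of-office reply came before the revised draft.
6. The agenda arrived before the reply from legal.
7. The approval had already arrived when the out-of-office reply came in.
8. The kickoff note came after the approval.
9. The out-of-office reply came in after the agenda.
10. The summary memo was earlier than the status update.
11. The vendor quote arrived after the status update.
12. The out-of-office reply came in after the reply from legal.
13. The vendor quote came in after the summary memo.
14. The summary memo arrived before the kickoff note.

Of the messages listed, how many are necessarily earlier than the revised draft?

Directly stated before the revised draft: the out-of-office reply.
The agenda reaches the revised draft via the agenda → the out-of-office reply → the revised draft.
The approval reaches the revised draft via the approval → the out-of-office reply → the revised draft.
The calendar invite reaches the revised draft via the calendar invite → the approval → the out-of-office reply → the revised draft.
Likewise the reply from legal reaches the revised draft by chaining the stated constraints.
That's the agenda, the approval, the calendar invite, the out-of-office reply, and the reply from legal — 5 in all.

5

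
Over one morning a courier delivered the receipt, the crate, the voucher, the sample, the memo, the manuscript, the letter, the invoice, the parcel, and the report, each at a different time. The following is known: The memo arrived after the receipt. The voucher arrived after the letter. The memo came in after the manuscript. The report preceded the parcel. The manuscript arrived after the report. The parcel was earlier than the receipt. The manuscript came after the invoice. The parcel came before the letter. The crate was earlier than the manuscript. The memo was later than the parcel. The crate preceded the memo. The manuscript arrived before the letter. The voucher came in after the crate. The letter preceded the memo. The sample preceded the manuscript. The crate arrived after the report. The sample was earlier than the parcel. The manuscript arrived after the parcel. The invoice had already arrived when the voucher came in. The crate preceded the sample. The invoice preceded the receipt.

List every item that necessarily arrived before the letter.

Directly stated before the letter: the manuscript and the parcel.
The crate reaches the letter via the crate → the manuscript → the letter.
The invoice reaches the letter via the invoice → the manuscript → the letter.
The report reaches the letter via the report → the manuscript → the letter.
Likewise the sample reaches the letter by chaining the stated constraints.
No chain forces the memo (or any of the others) ahead of the letter.

the crate, the invoice, the manuscript, the parcel, the report, the sample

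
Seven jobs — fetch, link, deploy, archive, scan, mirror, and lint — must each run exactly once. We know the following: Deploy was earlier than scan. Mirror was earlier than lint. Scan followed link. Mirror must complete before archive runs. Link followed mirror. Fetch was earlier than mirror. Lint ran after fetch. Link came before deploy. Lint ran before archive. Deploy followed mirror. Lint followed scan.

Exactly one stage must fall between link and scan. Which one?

Tracing the constraints gives link → deploy → scan, so deploy sits after link and before scan.
No other stage is forced both after link and before scan.

deploy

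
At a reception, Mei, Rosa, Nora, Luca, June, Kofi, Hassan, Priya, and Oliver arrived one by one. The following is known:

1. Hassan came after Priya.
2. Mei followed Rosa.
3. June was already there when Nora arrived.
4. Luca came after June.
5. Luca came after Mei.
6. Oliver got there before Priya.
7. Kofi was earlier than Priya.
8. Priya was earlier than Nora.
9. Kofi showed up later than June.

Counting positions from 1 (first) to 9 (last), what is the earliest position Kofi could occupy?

June must come before Kofi — 1 forced predecessor.
Nothing else is forced ahead of Kofi, so their earliest slot is position 1 + 1 = 2.

2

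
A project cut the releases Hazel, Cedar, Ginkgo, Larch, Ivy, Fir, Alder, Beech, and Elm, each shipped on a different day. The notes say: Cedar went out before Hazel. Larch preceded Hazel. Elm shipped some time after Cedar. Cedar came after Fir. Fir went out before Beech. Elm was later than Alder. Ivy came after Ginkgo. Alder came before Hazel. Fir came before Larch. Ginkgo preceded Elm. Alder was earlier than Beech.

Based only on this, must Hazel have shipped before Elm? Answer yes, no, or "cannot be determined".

No chain of stated constraints runs from Hazel to Elm, and none runs from Elm to Hazel either.
So the relative order of Hazel and Elm is not fixed by the given facts.

cannot be determined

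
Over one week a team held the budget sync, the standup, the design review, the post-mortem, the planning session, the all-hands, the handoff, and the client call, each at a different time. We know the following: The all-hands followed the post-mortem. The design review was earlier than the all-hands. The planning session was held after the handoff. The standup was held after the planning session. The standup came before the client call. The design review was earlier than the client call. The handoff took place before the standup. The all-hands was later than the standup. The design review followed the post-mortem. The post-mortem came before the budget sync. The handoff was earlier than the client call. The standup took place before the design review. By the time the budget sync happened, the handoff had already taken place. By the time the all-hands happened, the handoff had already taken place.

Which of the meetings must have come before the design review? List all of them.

the handoff, the planning session, the post-mortem, the standup

Directly stated before the design review: the post-mortem and the standup.
The handoff reaches the design review via the handoff → the standup → the design review.
The planning session reaches the design review via the planning session → the standup → the design review.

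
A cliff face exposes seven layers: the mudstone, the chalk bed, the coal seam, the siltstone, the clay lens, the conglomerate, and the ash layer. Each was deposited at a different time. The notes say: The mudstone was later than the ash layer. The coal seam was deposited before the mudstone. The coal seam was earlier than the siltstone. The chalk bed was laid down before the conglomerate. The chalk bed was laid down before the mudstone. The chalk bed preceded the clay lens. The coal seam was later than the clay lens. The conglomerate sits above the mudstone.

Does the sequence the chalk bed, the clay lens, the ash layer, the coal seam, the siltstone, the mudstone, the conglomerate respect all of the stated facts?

yes

Check each stated constraint against the proposed order — e.g. the chalk bed is ahead of the mudstone; the chalk bed is ahead of the conglomerate. Every pair is in the required order; nothing is violated.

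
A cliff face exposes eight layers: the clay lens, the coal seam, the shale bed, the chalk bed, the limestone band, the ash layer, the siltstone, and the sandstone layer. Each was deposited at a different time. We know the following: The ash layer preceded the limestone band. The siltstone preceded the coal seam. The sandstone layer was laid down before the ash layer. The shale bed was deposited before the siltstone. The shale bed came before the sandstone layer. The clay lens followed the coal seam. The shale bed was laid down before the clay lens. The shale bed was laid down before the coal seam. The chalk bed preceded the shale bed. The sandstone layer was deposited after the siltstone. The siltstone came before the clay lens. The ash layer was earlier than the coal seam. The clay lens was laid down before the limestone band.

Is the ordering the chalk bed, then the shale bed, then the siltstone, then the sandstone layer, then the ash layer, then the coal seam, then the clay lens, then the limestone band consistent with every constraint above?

yes

Check each stated constraint against the proposed order — e.g. the siltstone is ahead of the clay lens; the shale bed is ahead of the clay lens. Every pair is in the required order; nothing is violated.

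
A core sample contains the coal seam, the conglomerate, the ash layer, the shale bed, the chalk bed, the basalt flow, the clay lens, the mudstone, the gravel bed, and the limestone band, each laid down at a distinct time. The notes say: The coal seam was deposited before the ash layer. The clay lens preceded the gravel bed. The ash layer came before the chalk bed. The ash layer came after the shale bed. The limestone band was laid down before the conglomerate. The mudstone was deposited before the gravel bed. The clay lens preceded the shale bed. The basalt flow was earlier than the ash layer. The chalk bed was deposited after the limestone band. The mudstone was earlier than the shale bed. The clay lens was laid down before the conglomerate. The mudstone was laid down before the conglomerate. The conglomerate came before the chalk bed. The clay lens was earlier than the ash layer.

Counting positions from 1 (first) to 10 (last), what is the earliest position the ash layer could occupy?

6

The basalt flow, the clay lens, the coal seam, the mudstone, and the shale bed must all come before the ash layer — 5 forced predecessors.
Nothing else is forced ahead of the ash layer, so its earliest slot is position 5 + 1 = 6.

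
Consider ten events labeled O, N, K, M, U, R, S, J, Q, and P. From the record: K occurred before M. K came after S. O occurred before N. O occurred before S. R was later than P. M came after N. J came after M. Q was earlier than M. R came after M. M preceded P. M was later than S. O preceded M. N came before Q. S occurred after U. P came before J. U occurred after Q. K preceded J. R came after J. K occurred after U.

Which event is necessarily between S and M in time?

K

Tracing the constraints gives S → K → M, so K sits after S and before M.
No other event is forced both after S and before M.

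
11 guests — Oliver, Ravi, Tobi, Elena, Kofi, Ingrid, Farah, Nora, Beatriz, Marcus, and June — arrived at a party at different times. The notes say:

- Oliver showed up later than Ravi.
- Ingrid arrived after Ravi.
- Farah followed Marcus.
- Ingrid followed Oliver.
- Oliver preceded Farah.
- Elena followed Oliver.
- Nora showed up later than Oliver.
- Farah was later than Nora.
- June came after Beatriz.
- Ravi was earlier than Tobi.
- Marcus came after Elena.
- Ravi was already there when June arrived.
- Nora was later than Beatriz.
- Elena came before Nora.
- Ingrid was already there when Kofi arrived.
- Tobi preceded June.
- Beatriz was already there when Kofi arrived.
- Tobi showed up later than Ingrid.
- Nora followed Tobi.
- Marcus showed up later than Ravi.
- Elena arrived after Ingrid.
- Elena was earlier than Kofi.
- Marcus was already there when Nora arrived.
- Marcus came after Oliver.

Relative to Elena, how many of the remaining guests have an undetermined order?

Forced before Elena: Ingrid, Oliver, and Ravi; forced after Elena: Farah, Kofi, Marcus, and Nora.
That leaves Beatriz, June, and Tobi with no forced order relative to Elena — 3.

3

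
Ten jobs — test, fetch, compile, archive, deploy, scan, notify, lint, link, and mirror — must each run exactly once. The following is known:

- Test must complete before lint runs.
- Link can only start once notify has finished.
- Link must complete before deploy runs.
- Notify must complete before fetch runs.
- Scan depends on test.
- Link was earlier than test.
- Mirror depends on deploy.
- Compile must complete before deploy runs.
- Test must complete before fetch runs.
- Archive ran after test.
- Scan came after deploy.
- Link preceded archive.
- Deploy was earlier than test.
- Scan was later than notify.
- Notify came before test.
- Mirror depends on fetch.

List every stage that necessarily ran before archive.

compile, deploy, link, notify, test

Directly stated before archive: link and test.
Compile reaches archive via compile → deploy → test → archive.
Deploy reaches archive via deploy → test → archive.
Notify reaches archive via notify → link → archive.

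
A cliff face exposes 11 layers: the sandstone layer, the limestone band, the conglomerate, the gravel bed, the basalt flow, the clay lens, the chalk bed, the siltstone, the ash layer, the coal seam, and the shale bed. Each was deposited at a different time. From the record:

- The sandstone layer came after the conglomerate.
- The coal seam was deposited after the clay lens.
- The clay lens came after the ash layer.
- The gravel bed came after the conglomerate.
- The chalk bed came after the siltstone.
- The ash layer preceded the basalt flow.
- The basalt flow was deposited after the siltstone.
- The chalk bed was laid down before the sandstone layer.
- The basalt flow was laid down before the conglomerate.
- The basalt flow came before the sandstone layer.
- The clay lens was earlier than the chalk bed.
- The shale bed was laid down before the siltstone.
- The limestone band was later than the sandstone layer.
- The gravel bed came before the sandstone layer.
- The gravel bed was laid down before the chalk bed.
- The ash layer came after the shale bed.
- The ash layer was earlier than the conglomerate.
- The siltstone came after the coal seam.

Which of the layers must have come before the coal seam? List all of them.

the ash layer, the clay lens, the shale bed

Directly stated before the coal seam: the clay lens.
The ash layer reaches the coal seam via the ash layer → the clay lens → the coal seam.
The shale bed reaches the coal seam via the shale bed → the ash layer → the clay lens → the coal seam.
No chain forces the basalt flow (or any of the others) ahead of the coal seam.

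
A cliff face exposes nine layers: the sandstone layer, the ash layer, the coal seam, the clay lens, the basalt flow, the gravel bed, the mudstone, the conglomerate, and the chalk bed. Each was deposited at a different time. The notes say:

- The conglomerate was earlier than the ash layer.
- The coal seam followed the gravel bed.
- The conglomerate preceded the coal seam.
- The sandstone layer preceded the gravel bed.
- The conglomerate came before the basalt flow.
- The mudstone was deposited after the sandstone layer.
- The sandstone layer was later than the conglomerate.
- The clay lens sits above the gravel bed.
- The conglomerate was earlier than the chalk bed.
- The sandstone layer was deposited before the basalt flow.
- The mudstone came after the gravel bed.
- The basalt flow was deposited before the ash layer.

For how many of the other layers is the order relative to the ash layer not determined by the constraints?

5

Forced before the ash layer: the basalt flow, the conglomerate, and the sandstone layer.
That leaves the chalk bed, the clay lens, the coal seam, the gravel bed, and the mudstone with no forced order relative to the ash layer — 5.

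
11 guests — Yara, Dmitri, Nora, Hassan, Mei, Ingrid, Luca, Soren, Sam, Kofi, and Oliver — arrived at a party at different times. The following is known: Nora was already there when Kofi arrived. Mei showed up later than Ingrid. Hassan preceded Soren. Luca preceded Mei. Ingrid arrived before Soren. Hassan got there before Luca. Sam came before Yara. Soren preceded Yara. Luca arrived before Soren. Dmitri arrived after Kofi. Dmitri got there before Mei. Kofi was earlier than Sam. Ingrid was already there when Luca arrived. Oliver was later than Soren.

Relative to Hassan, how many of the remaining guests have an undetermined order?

5

Forced after Hassan: Luca, Mei, Oliver, Soren, and Yara.
That leaves Dmitri, Ingrid, Kofi, Nora, and Sam with no forced order relative to Hassan — 5.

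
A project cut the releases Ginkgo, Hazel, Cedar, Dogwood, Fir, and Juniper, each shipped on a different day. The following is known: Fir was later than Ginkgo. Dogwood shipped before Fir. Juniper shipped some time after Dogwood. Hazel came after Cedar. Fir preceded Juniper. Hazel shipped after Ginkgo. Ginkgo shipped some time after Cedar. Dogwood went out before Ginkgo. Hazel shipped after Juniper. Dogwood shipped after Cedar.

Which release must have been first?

Cedar

Cedar has a chain of constraints placing it before every other release, so Cedar must be first.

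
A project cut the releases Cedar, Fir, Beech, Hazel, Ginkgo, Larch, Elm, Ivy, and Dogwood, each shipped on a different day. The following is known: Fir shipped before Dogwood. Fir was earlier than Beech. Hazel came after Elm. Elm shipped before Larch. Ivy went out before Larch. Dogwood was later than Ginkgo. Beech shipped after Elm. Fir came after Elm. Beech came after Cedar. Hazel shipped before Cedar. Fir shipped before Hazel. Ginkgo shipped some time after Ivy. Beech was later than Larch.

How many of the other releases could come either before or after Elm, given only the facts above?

2

Forced after Elm: Beech, Cedar, Dogwood, Fir, Hazel, and Larch.
That leaves Ginkgo and Ivy with no forced order relative to Elm — 2.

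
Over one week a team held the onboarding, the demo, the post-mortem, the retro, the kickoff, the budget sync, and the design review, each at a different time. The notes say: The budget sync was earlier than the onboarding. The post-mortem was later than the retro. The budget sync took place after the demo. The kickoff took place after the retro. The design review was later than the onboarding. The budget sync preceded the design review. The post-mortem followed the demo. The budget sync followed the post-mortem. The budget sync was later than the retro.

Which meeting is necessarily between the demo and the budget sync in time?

the post-mortem

Tracing the constraints gives the demo → the post-mortem → the budget sync, so the post-mortem sits after the demo and before the budget sync.
No other meeting is forced both after the demo and before the budget sync.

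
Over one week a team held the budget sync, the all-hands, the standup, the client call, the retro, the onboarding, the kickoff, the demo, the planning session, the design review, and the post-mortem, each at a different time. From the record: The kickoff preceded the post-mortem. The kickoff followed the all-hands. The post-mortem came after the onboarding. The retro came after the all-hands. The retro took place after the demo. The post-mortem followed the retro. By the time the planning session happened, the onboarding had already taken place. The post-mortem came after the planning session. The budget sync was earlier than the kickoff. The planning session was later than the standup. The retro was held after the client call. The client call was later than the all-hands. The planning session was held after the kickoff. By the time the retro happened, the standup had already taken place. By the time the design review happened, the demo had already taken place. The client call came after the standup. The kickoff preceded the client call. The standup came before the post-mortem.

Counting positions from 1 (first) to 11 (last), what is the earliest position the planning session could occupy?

6

The all-hands, the budget sync, the kickoff, the onboarding, and the standup must all come before the planning session — 5 forced predecessors.
Nothing else is forced ahead of the planning session, so its earliest slot is position 5 + 1 = 6.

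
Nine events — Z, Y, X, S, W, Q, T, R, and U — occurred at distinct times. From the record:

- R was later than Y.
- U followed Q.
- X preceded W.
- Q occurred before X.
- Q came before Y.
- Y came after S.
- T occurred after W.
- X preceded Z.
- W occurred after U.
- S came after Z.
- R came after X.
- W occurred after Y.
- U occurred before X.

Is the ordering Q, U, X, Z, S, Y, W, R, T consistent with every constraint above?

yes

Check each stated constraint against the proposed order — e.g. U is ahead of W; Q is ahead of Y. Every pair is in the required order; nothing is violated.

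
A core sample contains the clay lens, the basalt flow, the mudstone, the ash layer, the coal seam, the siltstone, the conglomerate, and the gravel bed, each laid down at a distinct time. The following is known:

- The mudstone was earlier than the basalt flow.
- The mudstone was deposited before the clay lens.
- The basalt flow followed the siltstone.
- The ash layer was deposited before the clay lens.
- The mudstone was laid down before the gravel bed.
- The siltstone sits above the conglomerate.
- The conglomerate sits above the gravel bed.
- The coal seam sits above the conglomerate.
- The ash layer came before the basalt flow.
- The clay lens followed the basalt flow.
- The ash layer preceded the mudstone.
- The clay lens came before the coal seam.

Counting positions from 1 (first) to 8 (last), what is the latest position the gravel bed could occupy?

3

The gravel bed must come before the basalt flow, the clay lens, the coal seam, the conglomerate, and the siltstone — 5 layers forced after it.
Everything else can be placed before the gravel bed in some valid order, so the gravel bed can sit as late as position 8 − 5 = 3.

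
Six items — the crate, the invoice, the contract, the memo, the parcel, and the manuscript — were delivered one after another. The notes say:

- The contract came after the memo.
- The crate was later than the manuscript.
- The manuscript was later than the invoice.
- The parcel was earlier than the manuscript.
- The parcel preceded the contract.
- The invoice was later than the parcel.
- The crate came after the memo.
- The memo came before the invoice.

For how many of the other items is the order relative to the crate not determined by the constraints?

Forced before the crate: the invoice, the manuscript, the memo, and the parcel.
That leaves the contract with no forced order relative to the crate — 1.

1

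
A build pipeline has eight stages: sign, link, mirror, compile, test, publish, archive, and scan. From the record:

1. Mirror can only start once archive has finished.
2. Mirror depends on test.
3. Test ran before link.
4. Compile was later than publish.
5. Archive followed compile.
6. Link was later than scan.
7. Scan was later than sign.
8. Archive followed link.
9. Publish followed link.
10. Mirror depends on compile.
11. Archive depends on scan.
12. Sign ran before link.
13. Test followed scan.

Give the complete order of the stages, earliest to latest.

The constraints fix every adjacent pair, so only one ordering works:
sign → scan → test → link → publish → compile → archive → mirror.

sign, scan, test, link, publish, compile, archive, mirror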